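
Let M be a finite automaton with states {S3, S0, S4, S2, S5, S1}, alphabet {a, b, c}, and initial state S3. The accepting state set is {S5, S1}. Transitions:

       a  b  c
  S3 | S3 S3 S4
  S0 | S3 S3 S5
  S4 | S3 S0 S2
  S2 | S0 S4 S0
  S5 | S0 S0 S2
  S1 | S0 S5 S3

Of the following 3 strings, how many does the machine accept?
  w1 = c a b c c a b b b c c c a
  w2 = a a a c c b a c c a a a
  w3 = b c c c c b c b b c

w1:
  start at S3
  read 'c': S3 → S4
  read 'a': S4 → S3
  read 'b': S3 → S3
  read 'c': S3 → S4
  read 'c': S4 → S2
  read 'a': S2 → S0
  read 'b': S0 → S3
  read 'b': S3 → S3
  read 'b': S3 → S3
  read 'c': S3 → S4
  read 'c': S4 → S2
  read 'c': S2 → S0
  read 'a': S0 → S3
  end S3, rejected
w2:
  start at S3
  read 'a': S3 → S3
  read 'a': S3 → S3
  read 'a': S3 → S3
  read 'c': S3 → S4
  read 'c': S4 → S2
  read 'b': S2 → S4
  read 'a': S4 → S3
  read 'c': S3 → S4
  read 'c': S4 → S2
  read 'a': S2 → S0
  read 'a': S0 → S3
  read 'a': S3 → S3
  end S3, rejected
w3:
  start at S3
  read 'b': S3 → S3
  read 'c': S3 → S4
  read 'c': S4 → S2
  read 'c': S2 → S0
  read 'c': S0 → S5
  read 'b': S5 → S0
  read 'c': S0 → S5
  read 'b': S5 → S0
  read 'b': S0 → S3
  read 'c': S3 → S4
  end S4, rejected

0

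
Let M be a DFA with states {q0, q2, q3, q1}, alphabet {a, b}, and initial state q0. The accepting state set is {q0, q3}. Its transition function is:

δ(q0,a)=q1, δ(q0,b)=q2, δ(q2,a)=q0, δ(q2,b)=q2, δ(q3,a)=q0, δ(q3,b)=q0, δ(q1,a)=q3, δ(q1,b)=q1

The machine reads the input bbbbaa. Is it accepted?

start at q0
read 'b': q0 → q2
read 'b': q2 → q2
read 'b': q2 → q2
read 'b': q2 → q2
read 'a': q2 → q0
read 'a': q0 → q1
End state q1 is not accepting.

No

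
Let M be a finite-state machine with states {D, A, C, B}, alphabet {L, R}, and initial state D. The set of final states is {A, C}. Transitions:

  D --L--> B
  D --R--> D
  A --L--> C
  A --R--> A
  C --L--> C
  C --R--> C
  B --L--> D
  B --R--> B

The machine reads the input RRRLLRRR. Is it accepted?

Trace: D -R-> D -R-> D -R-> D -L-> B -L-> D -R-> D -R-> D -R-> D
End state D is not accepting.

No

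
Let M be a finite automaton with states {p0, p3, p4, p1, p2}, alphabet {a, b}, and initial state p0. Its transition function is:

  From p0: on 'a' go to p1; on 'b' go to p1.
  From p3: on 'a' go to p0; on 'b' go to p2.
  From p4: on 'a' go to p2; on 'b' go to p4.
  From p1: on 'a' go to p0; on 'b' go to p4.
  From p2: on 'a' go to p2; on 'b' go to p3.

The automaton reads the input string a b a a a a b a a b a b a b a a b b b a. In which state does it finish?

p2

start at p0
read 'a': p0 → p1
read 'b': p1 → p4
read 'a': p4 → p2
read 'a': p2 → p2
read 'a': p2 → p2
read 'a': p2 → p2
read 'b': p2 → p3
read 'a': p3 → p0
read 'a': p0 → p1
read 'b': p1 → p4
read 'a': p4 → p2
read 'b': p2 → p3
read 'a': p3 → p0
read 'b': p0 → p1
read 'a': p1 → p0
read 'a': p0 → p1
read 'b': p1 → p4
read 'b': p4 → p4
read 'b': p4 → p4
read 'a': p4 → p2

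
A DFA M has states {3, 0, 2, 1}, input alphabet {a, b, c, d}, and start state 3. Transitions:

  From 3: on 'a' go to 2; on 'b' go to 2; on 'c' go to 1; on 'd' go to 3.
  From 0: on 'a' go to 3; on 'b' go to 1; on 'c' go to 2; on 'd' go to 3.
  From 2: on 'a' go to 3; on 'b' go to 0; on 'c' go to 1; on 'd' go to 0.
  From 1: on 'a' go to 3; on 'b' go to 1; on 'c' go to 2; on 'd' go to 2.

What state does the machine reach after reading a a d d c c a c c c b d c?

3 → 2 → 3 → 3 → 3 → 1 → 2 → 3 → 1 → 2 → 1 → 1 → 2 → 1

1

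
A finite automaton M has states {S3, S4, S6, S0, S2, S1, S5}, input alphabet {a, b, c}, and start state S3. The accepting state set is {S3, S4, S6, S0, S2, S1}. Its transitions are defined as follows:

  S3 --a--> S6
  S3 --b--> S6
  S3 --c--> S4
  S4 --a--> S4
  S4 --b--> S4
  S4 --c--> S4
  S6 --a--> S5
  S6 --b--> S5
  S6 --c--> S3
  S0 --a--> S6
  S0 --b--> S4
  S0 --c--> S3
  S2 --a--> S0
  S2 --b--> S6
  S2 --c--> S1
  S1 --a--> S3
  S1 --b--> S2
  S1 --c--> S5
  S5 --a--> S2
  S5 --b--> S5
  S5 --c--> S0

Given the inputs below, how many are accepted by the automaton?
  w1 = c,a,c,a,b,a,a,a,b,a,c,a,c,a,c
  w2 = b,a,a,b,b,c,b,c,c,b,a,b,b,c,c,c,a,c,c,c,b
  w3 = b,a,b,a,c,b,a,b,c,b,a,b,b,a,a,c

w1: Trace: S3 -c-> S4 -a-> S4 -c-> S4 -a-> S4 -b-> S4 -a-> S4 -a-> S4 -a-> S4 -b-> S4 -a-> S4 -c-> S4 -a-> S4 -c-> S4 -a-> S4 -c-> S4  → end S4, accepted
w2: Trace: S3 -b-> S6 -a-> S5 -a-> S2 -b-> S6 -b-> S5 -c-> S0 -b-> S4 -c-> S4 -c-> S4 -b-> S4 -a-> S4 -b-> S4 -b-> S4 -c-> S4 -c-> S4 -c-> S4 -a-> S4 -c-> S4 -c-> S4 -c-> S4 -b-> S4  → end S4, accepted
w3: Trace: S3 -b-> S6 -a-> S5 -b-> S5 -a-> S2 -c-> S1 -b-> S2 -a-> S0 -b-> S4 -c-> S4 -b-> S4 -a-> S4 -b-> S4 -b-> S4 -a-> S4 -a-> S4 -c-> S4  → end S4, accepted

3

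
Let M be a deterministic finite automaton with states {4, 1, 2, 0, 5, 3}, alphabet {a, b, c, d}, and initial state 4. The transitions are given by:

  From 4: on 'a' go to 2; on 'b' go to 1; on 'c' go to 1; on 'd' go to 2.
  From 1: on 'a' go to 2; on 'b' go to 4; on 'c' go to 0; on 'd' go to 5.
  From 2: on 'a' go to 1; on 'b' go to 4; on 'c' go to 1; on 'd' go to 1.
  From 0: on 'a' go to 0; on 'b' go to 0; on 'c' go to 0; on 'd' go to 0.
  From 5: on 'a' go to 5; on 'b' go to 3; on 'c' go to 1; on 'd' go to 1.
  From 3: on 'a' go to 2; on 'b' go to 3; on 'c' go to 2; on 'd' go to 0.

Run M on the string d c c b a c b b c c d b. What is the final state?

0

Trace: 4 -d-> 2 -c-> 1 -c-> 0 -b-> 0 -a-> 0 -c-> 0 -b-> 0 -b-> 0 -c-> 0 -c-> 0 -d-> 0 -b-> 0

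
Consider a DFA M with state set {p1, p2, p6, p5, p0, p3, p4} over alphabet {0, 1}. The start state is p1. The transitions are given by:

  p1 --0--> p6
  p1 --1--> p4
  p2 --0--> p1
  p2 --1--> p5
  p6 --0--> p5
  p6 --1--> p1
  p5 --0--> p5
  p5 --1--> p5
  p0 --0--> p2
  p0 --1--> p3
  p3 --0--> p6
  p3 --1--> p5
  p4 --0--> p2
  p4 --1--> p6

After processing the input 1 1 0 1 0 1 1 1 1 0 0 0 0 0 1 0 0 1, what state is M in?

p5

p1 → p4 → p6 → p5 → p5 → p5 → p5 → p5 → p5 → p5 → p5 → p5 → p5 → p5 → p5 → p5 → p5 → p5 → p5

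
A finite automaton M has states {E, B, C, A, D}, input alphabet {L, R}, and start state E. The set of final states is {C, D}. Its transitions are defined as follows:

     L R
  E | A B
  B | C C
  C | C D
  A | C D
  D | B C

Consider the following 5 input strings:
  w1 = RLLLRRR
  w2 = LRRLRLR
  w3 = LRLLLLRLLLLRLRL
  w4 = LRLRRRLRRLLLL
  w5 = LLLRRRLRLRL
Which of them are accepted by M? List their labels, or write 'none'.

w1, w2, w3, w4

w1:
  start at E
  read 'R': E → B
  read 'L': B → C
  read 'L': C → C
  read 'L': C → C
  read 'R': C → D
  read 'R': D → C
  read 'R': C → D
  end D, accepted
w2:
  start at E
  read 'L': E → A
  read 'R': A → D
  read 'R': D → C
  read 'L': C → C
  read 'R': C → D
  read 'L': D → B
  read 'R': B → C
  end C, accepted
w3:
  start at E
  read 'L': E → A
  read 'R': A → D
  read 'L': D → B
  read 'L': B → C
  read 'L': C → C
  read 'L': C → C
  read 'R': C → D
  read 'L': D → B
  read 'L': B → C
  read 'L': C → C
  read 'L': C → C
  read 'R': C → D
  read 'L': D → B
  read 'R': B → C
  read 'L': C → C
  end C, accepted
w4:
  start at E
  read 'L': E → A
  read 'R': A → D
  read 'L': D → B
  read 'R': B → C
  read 'R': C → D
  read 'R': D → C
  read 'L': C → C
  read 'R': C → D
  read 'R': D → C
  read 'L': C → C
  read 'L': C → C
  read 'L': C → C
  read 'L': C → C
  end C, accepted
w5:
  start at E
  read 'L': E → A
  read 'L': A → C
  read 'L': C → C
  read 'R': C → D
  read 'R': D → C
  read 'R': C → D
  read 'L': D → B
  read 'R': B → C
  read 'L': C → C
  read 'R': C → D
  read 'L': D → B
  end B, rejected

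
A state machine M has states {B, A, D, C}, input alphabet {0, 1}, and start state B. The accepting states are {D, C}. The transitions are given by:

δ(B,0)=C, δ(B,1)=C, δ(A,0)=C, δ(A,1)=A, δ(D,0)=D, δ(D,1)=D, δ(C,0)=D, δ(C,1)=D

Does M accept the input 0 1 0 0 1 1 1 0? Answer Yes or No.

Yes

B → C → D → D → D → D → D → D → D
End state D is accepting.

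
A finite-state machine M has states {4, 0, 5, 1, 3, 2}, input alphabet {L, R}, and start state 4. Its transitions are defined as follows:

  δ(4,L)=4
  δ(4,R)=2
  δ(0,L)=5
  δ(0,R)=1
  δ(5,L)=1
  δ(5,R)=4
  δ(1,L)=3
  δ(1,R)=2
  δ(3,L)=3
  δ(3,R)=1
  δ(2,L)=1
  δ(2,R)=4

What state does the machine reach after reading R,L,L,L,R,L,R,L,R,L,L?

3

4 → 2 → 1 → 3 → 3 → 1 → 3 → 1 → 3 → 1 → 3 → 3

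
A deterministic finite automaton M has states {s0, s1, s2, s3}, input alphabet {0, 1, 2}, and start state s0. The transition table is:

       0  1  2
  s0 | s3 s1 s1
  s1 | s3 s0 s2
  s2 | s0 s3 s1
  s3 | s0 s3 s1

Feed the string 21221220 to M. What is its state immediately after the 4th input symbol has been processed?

Trace: s0 -2-> s1 -1-> s0 -2-> s1 -2-> s2
After 4 symbols: s2.

s2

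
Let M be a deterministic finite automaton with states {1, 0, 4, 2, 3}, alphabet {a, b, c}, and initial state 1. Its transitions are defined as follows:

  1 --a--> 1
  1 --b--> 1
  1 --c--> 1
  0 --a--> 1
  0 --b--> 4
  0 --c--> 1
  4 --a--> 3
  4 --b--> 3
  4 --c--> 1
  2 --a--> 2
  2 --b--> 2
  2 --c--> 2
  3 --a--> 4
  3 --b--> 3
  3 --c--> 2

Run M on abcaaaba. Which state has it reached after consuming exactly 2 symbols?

1

Trace: 1 -a-> 1 -b-> 1
After 2 symbols: 1.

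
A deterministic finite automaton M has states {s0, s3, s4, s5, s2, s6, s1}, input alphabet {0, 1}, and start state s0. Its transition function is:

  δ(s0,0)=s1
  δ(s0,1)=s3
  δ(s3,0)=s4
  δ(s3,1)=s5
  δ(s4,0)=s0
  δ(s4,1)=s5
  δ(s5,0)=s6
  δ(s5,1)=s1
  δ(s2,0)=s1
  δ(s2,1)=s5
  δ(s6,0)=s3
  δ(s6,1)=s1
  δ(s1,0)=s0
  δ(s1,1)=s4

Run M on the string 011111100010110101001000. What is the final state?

s4

Trace: s0 -0-> s1 -1-> s4 -1-> s5 -1-> s1 -1-> s4 -1-> s5 -1-> s1 -0-> s0 -0-> s1 -0-> s0 -1-> s3 -0-> s4 -1-> s5 -1-> s1 -0-> s0 -1-> s3 -0-> s4 -1-> s5 -0-> s6 -0-> s3 -1-> s5 -0-> s6 -0-> s3 -0-> s4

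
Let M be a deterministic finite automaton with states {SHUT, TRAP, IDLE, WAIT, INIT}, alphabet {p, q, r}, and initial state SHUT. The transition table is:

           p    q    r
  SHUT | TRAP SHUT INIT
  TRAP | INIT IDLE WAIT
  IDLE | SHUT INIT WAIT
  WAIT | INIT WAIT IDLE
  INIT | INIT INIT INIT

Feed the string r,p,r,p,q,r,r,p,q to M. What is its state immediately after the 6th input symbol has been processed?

INIT

Trace: SHUT -r-> INIT -p-> INIT -r-> INIT -p-> INIT -q-> INIT -r-> INIT
After 6 symbols: INIT.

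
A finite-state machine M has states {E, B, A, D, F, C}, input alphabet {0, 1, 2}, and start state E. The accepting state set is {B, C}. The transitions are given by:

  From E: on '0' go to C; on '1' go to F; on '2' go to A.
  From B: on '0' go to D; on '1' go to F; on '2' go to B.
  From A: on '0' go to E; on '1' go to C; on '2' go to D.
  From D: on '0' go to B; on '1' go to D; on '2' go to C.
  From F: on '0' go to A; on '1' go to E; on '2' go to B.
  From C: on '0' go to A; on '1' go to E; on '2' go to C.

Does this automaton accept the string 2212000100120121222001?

Trace: E -2-> A -2-> D -1-> D -2-> C -0-> A -0-> E -0-> C -1-> E -0-> C -0-> A -1-> C -2-> C -0-> A -1-> C -2-> C -1-> E -2-> A -2-> D -2-> C -0-> A -0-> E -1-> F
End state F is not accepting.

No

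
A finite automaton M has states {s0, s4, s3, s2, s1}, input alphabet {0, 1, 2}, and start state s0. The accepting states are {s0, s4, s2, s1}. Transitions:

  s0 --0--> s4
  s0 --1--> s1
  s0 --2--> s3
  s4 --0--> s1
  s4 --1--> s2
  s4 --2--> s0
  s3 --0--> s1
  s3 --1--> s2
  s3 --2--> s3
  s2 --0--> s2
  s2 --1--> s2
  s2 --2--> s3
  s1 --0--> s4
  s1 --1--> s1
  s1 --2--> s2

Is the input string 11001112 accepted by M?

start at s0
read '1': s0 → s1
read '1': s1 → s1
read '0': s1 → s4
read '0': s4 → s1
read '1': s1 → s1
read '1': s1 → s1
read '1': s1 → s1
read '2': s1 → s2
End state s2 is accepting.

Yes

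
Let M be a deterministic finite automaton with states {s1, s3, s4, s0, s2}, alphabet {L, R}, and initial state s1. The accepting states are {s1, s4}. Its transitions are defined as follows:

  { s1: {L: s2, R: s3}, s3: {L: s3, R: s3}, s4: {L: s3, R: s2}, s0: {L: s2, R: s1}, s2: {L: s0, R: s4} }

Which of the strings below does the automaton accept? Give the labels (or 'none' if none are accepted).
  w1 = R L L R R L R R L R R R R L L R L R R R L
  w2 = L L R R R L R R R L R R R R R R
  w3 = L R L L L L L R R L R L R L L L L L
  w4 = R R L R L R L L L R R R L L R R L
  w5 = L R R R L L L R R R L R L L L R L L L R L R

w1: Trace: s1 -R-> s3 -L-> s3 -L-> s3 -R-> s3 -R-> s3 -L-> s3 -R-> s3 -R-> s3 -L-> s3 -R-> s3 -R-> s3 -R-> s3 -R-> s3 -L-> s3 -L-> s3 -R-> s3 -L-> s3 -R-> s3 -R-> s3 -R-> s3 -L-> s3  → end s3, rejected
w2: Trace: s1 -L-> s2 -L-> s0 -R-> s1 -R-> s3 -R-> s3 -L-> s3 -R-> s3 -R-> s3 -R-> s3 -L-> s3 -R-> s3 -R-> s3 -R-> s3 -R-> s3 -R-> s3 -R-> s3  → end s3, rejected
w3: Trace: s1 -L-> s2 -R-> s4 -L-> s3 -L-> s3 -L-> s3 -L-> s3 -L-> s3 -R-> s3 -R-> s3 -L-> s3 -R-> s3 -L-> s3 -R-> s3 -L-> s3 -L-> s3 -L-> s3 -L-> s3 -L-> s3  → end s3, rejected
w4: Trace: s1 -R-> s3 -R-> s3 -L-> s3 -R-> s3 -L-> s3 -R-> s3 -L-> s3 -L-> s3 -L-> s3 -R-> s3 -R-> s3 -R-> s3 -L-> s3 -L-> s3 -R-> s3 -R-> s3 -L-> s3  → end s3, rejected
w5: Trace: s1 -L-> s2 -R-> s4 -R-> s2 -R-> s4 -L-> s3 -L-> s3 -L-> s3 -R-> s3 -R-> s3 -R-> s3 -L-> s3 -R-> s3 -L-> s3 -L-> s3 -L-> s3 -R-> s3 -L-> s3 -L-> s3 -L-> s3 -R-> s3 -L-> s3 -R-> s3  → end s3, rejected

none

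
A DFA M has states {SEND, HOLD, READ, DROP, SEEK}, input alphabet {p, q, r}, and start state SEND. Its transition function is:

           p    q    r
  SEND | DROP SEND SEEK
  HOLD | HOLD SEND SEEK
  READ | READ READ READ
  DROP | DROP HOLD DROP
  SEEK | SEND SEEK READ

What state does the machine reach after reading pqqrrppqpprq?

Trace: SEND -p-> DROP -q-> HOLD -q-> SEND -r-> SEEK -r-> READ -p-> READ -p-> READ -q-> READ -p-> READ -p-> READ -r-> READ -q-> READ

READ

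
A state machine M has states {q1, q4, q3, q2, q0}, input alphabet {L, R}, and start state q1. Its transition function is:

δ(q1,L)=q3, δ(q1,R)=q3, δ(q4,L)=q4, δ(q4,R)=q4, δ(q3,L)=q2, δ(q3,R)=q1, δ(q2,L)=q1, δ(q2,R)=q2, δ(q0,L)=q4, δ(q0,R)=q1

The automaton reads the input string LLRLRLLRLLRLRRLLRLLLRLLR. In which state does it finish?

start at q1
read 'L': q1 → q3
read 'L': q3 → q2
read 'R': q2 → q2
read 'L': q2 → q1
read 'R': q1 → q3
read 'L': q3 → q2
read 'L': q2 → q1
read 'R': q1 → q3
read 'L': q3 → q2
read 'L': q2 → q1
read 'R': q1 → q3
read 'L': q3 → q2
read 'R': q2 → q2
read 'R': q2 → q2
read 'L': q2 → q1
read 'L': q1 → q3
read 'R': q3 → q1
read 'L': q1 → q3
read 'L': q3 → q2
read 'L': q2 → q1
read 'R': q1 → q3
read 'L': q3 → q2
read 'L': q2 → q1
read 'R': q1 → q3

q3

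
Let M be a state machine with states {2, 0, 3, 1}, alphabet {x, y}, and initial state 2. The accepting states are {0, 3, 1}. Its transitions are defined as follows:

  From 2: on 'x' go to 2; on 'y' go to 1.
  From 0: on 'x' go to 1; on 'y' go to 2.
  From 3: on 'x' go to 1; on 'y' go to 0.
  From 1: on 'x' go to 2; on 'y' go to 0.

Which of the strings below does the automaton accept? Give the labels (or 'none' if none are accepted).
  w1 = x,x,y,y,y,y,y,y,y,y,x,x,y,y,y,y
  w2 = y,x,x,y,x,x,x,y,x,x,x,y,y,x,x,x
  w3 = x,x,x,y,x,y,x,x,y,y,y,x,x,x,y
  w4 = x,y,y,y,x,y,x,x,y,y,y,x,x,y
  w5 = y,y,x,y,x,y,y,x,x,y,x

w1: 2 → 2 → 2 → 1 → 0 → 2 → 1 → 0 → 2 → 1 → 0 → 1 → 2 → 1 → 0 → 2 → 1  → end 1, accepted
w2: 2 → 1 → 2 → 2 → 1 → 2 → 2 → 2 → 1 → 2 → 2 → 2 → 1 → 0 → 1 → 2 → 2  → end 2, rejected
w3: 2 → 2 → 2 → 2 → 1 → 2 → 1 → 2 → 2 → 1 → 0 → 2 → 2 → 2 → 2 → 1  → end 1, accepted
w4: 2 → 2 → 1 → 0 → 2 → 2 → 1 → 2 → 2 → 1 → 0 → 2 → 2 → 2 → 1  → end 1, accepted
w5: 2 → 1 → 0 → 1 → 0 → 1 → 0 → 2 → 2 → 2 → 1 → 2  → end 2, rejected

w1, w3, w4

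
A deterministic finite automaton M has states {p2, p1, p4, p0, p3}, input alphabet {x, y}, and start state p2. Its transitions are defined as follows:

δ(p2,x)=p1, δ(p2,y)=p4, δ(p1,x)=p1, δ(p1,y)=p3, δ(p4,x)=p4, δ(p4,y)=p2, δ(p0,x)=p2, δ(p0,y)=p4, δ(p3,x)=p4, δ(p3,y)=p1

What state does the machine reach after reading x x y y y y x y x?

p2 → p1 → p1 → p3 → p1 → p3 → p1 → p1 → p3 → p4

p4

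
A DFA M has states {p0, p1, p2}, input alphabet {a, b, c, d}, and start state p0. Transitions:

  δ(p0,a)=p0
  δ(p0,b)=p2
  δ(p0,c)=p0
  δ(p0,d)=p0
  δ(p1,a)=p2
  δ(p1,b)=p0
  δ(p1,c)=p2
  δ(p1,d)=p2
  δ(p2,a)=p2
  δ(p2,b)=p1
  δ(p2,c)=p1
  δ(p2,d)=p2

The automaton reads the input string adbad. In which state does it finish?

p2

p0 → p0 → p0 → p2 → p2 → p2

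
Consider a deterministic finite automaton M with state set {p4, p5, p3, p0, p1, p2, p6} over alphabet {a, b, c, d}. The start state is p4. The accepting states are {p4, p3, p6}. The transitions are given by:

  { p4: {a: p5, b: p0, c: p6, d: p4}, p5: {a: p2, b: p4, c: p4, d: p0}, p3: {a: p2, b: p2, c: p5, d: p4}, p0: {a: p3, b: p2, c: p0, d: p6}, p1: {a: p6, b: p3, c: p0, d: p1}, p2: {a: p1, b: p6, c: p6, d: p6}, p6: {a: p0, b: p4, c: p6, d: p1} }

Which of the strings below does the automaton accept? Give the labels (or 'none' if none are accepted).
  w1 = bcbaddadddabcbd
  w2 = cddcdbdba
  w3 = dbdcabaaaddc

w1, w2

w1:
  start at p4
  read 'b': p4 → p0
  read 'c': p0 → p0
  read 'b': p0 → p2
  read 'a': p2 → p1
  read 'd': p1 → p1
  read 'd': p1 → p1
  read 'a': p1 → p6
  read 'd': p6 → p1
  read 'd': p1 → p1
  read 'd': p1 → p1
  read 'a': p1 → p6
  read 'b': p6 → p4
  read 'c': p4 → p6
  read 'b': p6 → p4
  read 'd': p4 → p4
  end p4, accepted
w2:
  start at p4
  read 'c': p4 → p6
  read 'd': p6 → p1
  read 'd': p1 → p1
  read 'c': p1 → p0
  read 'd': p0 → p6
  read 'b': p6 → p4
  read 'd': p4 → p4
  read 'b': p4 → p0
  read 'a': p0 → p3
  end p3, accepted
w3:
  start at p4
  read 'd': p4 → p4
  read 'b': p4 → p0
  read 'd': p0 → p6
  read 'c': p6 → p6
  read 'a': p6 → p0
  read 'b': p0 → p2
  read 'a': p2 → p1
  read 'a': p1 → p6
  read 'a': p6 → p0
  read 'd': p0 → p6
  read 'd': p6 → p1
  read 'c': p1 → p0
  end p0, rejected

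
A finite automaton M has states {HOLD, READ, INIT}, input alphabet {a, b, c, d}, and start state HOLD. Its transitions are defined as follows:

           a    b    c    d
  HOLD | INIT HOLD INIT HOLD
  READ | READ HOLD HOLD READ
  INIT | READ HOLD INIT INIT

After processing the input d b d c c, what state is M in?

INIT

Trace: HOLD -d-> HOLD -b-> HOLD -d-> HOLD -c-> INIT -c-> INIT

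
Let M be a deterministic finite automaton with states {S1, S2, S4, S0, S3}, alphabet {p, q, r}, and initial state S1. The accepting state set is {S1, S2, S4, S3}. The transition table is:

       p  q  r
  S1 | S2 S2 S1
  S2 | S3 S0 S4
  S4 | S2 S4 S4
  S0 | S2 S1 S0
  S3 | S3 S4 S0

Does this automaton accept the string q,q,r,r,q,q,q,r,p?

Trace: S1 -q-> S2 -q-> S0 -r-> S0 -r-> S0 -q-> S1 -q-> S2 -q-> S0 -r-> S0 -p-> S2
End state S2 is accepting.

Yes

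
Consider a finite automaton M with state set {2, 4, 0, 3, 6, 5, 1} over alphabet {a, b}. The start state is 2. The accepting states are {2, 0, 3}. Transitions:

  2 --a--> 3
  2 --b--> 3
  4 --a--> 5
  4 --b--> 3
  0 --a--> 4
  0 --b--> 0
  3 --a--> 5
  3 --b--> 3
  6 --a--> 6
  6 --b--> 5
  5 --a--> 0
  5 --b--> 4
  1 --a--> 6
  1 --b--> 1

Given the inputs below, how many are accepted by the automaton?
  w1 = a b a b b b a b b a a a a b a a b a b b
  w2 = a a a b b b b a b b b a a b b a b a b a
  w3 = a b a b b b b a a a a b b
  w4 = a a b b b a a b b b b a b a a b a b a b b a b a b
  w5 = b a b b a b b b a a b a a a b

w1: 2 → 3 → 3 → 5 → 4 → 3 → 3 → 5 → 4 → 3 → 5 → 0 → 4 → 5 → 4 → 5 → 0 → 0 → 4 → 3 → 3  → end 3, accepted
w2: 2 → 3 → 5 → 0 → 0 → 0 → 0 → 0 → 4 → 3 → 3 → 3 → 5 → 0 → 0 → 0 → 4 → 3 → 5 → 4 → 5  → end 5, rejected
w3: 2 → 3 → 3 → 5 → 4 → 3 → 3 → 3 → 5 → 0 → 4 → 5 → 4 → 3  → end 3, accepted
w4: 2 → 3 → 5 → 4 → 3 → 3 → 5 → 0 → 0 → 0 → 0 → 0 → 4 → 3 → 5 → 0 → 0 → 4 → 3 → 5 → 4 → 3 → 5 → 4 → 5 → 4  → end 4, rejected
w5: 2 → 3 → 5 → 4 → 3 → 5 → 4 → 3 → 3 → 5 → 0 → 0 → 4 → 5 → 0 → 0  → end 0, accepted

3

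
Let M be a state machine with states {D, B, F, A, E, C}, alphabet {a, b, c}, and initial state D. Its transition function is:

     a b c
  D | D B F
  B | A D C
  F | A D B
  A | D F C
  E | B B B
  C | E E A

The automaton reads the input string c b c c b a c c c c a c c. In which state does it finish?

start at D
read 'c': D → F
read 'b': F → D
read 'c': D → F
read 'c': F → B
read 'b': B → D
read 'a': D → D
read 'c': D → F
read 'c': F → B
read 'c': B → C
read 'c': C → A
read 'a': A → D
read 'c': D → F
read 'c': F → B

B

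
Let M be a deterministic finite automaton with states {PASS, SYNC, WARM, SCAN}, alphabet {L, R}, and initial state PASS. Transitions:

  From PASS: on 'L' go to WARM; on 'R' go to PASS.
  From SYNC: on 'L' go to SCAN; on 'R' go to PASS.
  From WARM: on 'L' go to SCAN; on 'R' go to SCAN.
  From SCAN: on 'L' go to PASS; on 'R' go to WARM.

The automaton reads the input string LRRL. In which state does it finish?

SCAN

PASS → WARM → SCAN → WARM → SCAN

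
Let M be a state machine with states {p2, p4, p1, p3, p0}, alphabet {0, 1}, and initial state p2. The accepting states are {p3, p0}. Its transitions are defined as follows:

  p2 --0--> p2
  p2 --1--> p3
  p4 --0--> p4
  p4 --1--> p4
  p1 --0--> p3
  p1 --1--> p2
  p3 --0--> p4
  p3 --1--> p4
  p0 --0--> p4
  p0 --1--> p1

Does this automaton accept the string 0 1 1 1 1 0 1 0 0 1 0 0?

No

Trace: p2 -0-> p2 -1-> p3 -1-> p4 -1-> p4 -1-> p4 -0-> p4 -1-> p4 -0-> p4 -0-> p4 -1-> p4 -0-> p4 -0-> p4
End state p4 is not accepting.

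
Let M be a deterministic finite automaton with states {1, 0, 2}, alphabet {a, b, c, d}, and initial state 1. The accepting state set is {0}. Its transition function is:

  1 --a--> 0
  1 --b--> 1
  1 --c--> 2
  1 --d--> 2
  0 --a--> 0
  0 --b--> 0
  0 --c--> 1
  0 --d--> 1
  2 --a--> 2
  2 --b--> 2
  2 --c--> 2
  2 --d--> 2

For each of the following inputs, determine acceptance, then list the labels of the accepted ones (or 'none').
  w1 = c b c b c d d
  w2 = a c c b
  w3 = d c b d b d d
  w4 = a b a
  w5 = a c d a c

w4

w1:
  start at 1
  read 'c': 1 → 2
  read 'b': 2 → 2
  read 'c': 2 → 2
  read 'b': 2 → 2
  read 'c': 2 → 2
  read 'd': 2 → 2
  read 'd': 2 → 2
  end 2, rejected
w2:
  start at 1
  read 'a': 1 → 0
  read 'c': 0 → 1
  read 'c': 1 → 2
  read 'b': 2 → 2
  end 2, rejected
w3:
  start at 1
  read 'd': 1 → 2
  read 'c': 2 → 2
  read 'b': 2 → 2
  read 'd': 2 → 2
  read 'b': 2 → 2
  read 'd': 2 → 2
  read 'd': 2 → 2
  end 2, rejected
w4:
  start at 1
  read 'a': 1 → 0
  read 'b': 0 → 0
  read 'a': 0 → 0
  end 0, accepted
w5:
  start at 1
  read 'a': 1 → 0
  read 'c': 0 → 1
  read 'd': 1 → 2
  read 'a': 2 → 2
  read 'c': 2 → 2
  end 2, rejected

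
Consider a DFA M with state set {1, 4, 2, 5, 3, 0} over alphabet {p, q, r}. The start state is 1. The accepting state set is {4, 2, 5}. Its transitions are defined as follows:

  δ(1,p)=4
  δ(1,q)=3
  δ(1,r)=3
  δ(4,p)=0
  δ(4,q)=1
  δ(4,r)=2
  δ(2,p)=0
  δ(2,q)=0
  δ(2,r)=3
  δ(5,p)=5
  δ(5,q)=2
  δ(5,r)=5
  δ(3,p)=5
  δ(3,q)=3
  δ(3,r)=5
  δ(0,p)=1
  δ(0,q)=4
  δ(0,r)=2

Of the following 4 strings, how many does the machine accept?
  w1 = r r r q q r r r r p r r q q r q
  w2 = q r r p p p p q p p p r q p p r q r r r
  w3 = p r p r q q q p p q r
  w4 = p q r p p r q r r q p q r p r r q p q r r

w1: Trace: 1 -r-> 3 -r-> 5 -r-> 5 -q-> 2 -q-> 0 -r-> 2 -r-> 3 -r-> 5 -r-> 5 -p-> 5 -r-> 5 -r-> 5 -q-> 2 -q-> 0 -r-> 2 -q-> 0  → end 0, rejected
w2: Trace: 1 -q-> 3 -r-> 5 -r-> 5 -p-> 5 -p-> 5 -p-> 5 -p-> 5 -q-> 2 -p-> 0 -p-> 1 -p-> 4 -r-> 2 -q-> 0 -p-> 1 -p-> 4 -r-> 2 -q-> 0 -r-> 2 -r-> 3 -r-> 5  → end 5, accepted
w3: Trace: 1 -p-> 4 -r-> 2 -p-> 0 -r-> 2 -q-> 0 -q-> 4 -q-> 1 -p-> 4 -p-> 0 -q-> 4 -r-> 2  → end 2, accepted
w4: Trace: 1 -p-> 4 -q-> 1 -r-> 3 -p-> 5 -p-> 5 -r-> 5 -q-> 2 -r-> 3 -r-> 5 -q-> 2 -p-> 0 -q-> 4 -r-> 2 -p-> 0 -r-> 2 -r-> 3 -q-> 3 -p-> 5 -q-> 2 -r-> 3 -r-> 5  → end 5, accepted

3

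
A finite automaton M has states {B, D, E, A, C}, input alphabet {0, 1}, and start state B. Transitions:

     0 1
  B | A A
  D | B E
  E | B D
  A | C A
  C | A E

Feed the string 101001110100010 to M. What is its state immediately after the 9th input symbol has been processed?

C

start at B
read '1': B → A
read '0': A → C
read '1': C → E
read '0': E → B
read '0': B → A
read '1': A → A
read '1': A → A
read '1': A → A
read '0': A → C
After 9 symbols: C.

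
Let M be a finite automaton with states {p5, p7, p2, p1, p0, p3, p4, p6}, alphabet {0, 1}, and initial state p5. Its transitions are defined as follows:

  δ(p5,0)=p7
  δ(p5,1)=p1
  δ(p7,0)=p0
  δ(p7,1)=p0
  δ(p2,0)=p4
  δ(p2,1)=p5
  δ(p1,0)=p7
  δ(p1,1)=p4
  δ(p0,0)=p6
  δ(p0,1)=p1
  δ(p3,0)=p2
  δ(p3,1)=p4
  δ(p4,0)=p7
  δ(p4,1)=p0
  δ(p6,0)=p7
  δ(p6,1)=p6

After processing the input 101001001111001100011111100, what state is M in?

p5 → p1 → p7 → p0 → p6 → p7 → p0 → p6 → p7 → p0 → p1 → p4 → p0 → p6 → p7 → p0 → p1 → p7 → p0 → p6 → p6 → p6 → p6 → p6 → p6 → p6 → p7 → p0

p0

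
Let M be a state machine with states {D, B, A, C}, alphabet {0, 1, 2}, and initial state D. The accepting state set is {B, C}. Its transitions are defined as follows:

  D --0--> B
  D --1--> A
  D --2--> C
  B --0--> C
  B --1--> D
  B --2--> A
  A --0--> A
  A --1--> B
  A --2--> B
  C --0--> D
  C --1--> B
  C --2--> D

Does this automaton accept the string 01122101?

D → B → D → A → B → A → B → C → B
End state B is accepting.

Yes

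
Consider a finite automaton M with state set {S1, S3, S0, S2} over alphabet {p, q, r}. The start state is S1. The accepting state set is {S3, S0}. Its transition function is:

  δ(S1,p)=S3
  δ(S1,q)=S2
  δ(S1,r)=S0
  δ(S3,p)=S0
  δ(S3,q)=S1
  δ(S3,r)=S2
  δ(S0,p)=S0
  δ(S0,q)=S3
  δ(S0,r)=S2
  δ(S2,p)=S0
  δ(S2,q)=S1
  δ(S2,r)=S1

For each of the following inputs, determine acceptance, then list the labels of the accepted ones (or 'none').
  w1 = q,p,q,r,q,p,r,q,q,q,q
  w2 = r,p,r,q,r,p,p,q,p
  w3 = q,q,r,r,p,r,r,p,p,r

w2

w1: Trace: S1 -q-> S2 -p-> S0 -q-> S3 -r-> S2 -q-> S1 -p-> S3 -r-> S2 -q-> S1 -q-> S2 -q-> S1 -q-> S2  → end S2, rejected
w2: Trace: S1 -r-> S0 -p-> S0 -r-> S2 -q-> S1 -r-> S0 -p-> S0 -p-> S0 -q-> S3 -p-> S0  → end S0, accepted
w3: Trace: S1 -q-> S2 -q-> S1 -r-> S0 -r-> S2 -p-> S0 -r-> S2 -r-> S1 -p-> S3 -p-> S0 -r-> S2  → end S2, rejected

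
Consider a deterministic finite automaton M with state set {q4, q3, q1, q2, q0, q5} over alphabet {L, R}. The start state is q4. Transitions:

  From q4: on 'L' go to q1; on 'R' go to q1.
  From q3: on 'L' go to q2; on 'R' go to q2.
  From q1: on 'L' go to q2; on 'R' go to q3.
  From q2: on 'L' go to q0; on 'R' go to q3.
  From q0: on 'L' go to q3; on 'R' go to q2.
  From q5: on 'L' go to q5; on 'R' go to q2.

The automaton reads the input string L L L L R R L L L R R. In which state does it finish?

q3

q4 → q1 → q2 → q0 → q3 → q2 → q3 → q2 → q0 → q3 → q2 → q3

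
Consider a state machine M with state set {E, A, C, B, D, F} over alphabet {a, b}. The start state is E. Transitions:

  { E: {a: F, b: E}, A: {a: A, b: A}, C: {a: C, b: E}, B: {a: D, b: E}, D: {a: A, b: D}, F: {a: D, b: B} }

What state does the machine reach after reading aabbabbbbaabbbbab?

E → F → D → D → D → A → A → A → A → A → A → A → A → A → A → A → A → A

A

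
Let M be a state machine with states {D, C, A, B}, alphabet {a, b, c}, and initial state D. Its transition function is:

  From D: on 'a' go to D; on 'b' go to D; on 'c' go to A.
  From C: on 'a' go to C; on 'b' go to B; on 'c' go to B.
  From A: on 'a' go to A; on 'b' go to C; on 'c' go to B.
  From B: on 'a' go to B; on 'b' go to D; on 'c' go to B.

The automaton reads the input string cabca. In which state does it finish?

B

Trace: D -c-> A -a-> A -b-> C -c-> B -a-> B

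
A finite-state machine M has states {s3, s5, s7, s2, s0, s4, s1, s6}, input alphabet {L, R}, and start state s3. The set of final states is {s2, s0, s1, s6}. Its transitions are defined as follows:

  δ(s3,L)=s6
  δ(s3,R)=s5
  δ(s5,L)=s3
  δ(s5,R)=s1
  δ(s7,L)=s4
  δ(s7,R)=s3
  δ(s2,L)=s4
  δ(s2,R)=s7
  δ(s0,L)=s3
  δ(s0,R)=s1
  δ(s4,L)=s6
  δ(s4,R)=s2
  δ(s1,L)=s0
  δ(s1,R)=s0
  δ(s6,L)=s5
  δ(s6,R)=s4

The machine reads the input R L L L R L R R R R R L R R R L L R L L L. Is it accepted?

Trace: s3 -R-> s5 -L-> s3 -L-> s6 -L-> s5 -R-> s1 -L-> s0 -R-> s1 -R-> s0 -R-> s1 -R-> s0 -R-> s1 -L-> s0 -R-> s1 -R-> s0 -R-> s1 -L-> s0 -L-> s3 -R-> s5 -L-> s3 -L-> s6 -L-> s5
End state s5 is not accepting.

No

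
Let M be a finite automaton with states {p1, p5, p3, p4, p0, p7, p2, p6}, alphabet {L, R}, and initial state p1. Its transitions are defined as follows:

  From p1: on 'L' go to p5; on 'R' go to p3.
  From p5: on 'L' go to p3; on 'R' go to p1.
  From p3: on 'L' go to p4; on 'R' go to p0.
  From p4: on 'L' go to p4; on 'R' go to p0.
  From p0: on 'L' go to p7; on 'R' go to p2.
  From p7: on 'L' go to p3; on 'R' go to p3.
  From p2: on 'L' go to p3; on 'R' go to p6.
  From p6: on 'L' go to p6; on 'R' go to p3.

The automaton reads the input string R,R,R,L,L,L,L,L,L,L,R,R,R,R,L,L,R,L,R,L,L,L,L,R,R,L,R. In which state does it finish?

p0

p1 → p3 → p0 → p2 → p3 → p4 → p4 → p4 → p4 → p4 → p4 → p0 → p2 → p6 → p3 → p4 → p4 → p0 → p7 → p3 → p4 → p4 → p4 → p4 → p0 → p2 → p3 → p0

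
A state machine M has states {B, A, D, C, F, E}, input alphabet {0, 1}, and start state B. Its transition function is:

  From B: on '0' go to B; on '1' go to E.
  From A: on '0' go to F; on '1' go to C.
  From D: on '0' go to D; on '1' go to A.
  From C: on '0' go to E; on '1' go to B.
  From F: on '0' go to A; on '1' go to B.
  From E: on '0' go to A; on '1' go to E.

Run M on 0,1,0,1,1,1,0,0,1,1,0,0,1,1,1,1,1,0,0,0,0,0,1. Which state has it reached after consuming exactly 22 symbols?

start at B
read '0': B → B
read '1': B → E
read '0': E → A
read '1': A → C
read '1': C → B
read '1': B → E
read '0': E → A
read '0': A → F
read '1': F → B
read '1': B → E
read '0': E → A
read '0': A → F
read '1': F → B
read '1': B → E
read '1': E → E
read '1': E → E
read '1': E → E
read '0': E → A
read '0': A → F
read '0': F → A
read '0': A → F
read '0': F → A
After 22 symbols: A.

A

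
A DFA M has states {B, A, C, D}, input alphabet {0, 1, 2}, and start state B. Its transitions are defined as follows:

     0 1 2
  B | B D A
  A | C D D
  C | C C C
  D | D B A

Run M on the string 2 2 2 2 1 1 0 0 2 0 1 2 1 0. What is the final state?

C

start at B
read '2': B → A
read '2': A → D
read '2': D → A
read '2': A → D
read '1': D → B
read '1': B → D
read '0': D → D
read '0': D → D
read '2': D → A
read '0': A → C
read '1': C → C
read '2': C → C
read '1': C → C
read '0': C → C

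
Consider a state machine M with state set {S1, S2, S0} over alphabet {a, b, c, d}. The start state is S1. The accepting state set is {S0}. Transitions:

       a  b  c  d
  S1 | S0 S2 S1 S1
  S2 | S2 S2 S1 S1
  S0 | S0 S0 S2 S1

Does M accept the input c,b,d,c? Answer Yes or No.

No

S1 → S1 → S2 → S1 → S1
End state S1 is not accepting.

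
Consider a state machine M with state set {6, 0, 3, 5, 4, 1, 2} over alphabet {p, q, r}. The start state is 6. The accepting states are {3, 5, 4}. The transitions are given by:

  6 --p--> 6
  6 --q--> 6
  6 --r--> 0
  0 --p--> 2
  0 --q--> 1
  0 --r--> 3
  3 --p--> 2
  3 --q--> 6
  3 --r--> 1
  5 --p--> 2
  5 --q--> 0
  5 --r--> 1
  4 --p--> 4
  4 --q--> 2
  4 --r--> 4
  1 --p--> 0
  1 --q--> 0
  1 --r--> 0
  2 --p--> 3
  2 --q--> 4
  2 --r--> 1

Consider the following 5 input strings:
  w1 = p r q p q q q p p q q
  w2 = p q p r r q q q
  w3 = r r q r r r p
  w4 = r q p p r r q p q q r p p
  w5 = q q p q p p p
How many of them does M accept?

w1: Trace: 6 -p-> 6 -r-> 0 -q-> 1 -p-> 0 -q-> 1 -q-> 0 -q-> 1 -p-> 0 -p-> 2 -q-> 4 -q-> 2  → end 2, rejected
w2: Trace: 6 -p-> 6 -q-> 6 -p-> 6 -r-> 0 -r-> 3 -q-> 6 -q-> 6 -q-> 6  → end 6, rejected
w3: Trace: 6 -r-> 0 -r-> 3 -q-> 6 -r-> 0 -r-> 3 -r-> 1 -p-> 0  → end 0, rejected
w4: Trace: 6 -r-> 0 -q-> 1 -p-> 0 -p-> 2 -r-> 1 -r-> 0 -q-> 1 -p-> 0 -q-> 1 -q-> 0 -r-> 3 -p-> 2 -p-> 3  → end 3, accepted
w5: Trace: 6 -q-> 6 -q-> 6 -p-> 6 -q-> 6 -p-> 6 -p-> 6 -p-> 6  → end 6, rejected

1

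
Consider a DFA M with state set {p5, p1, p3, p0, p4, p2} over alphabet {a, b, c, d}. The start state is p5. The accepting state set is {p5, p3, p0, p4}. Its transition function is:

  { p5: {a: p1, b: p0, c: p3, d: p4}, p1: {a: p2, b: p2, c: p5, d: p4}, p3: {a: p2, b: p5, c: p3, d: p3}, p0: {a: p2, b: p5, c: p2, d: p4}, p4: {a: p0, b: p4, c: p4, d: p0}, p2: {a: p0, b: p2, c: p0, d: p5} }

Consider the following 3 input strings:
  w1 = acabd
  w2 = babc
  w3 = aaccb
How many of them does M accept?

w1: Trace: p5 -a-> p1 -c-> p5 -a-> p1 -b-> p2 -d-> p5  → end p5, accepted
w2: Trace: p5 -b-> p0 -a-> p2 -b-> p2 -c-> p0  → end p0, accepted
w3: Trace: p5 -a-> p1 -a-> p2 -c-> p0 -c-> p2 -b-> p2  → end p2, rejected

2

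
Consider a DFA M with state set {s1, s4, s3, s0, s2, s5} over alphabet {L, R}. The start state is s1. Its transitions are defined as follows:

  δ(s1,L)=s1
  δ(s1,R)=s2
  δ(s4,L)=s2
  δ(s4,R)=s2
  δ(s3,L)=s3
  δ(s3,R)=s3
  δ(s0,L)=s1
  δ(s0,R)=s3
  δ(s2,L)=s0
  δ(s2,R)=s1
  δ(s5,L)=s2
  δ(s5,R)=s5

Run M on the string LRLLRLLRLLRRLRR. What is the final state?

s1

start at s1
read 'L': s1 → s1
read 'R': s1 → s2
read 'L': s2 → s0
read 'L': s0 → s1
read 'R': s1 → s2
read 'L': s2 → s0
read 'L': s0 → s1
read 'R': s1 → s2
read 'L': s2 → s0
read 'L': s0 → s1
read 'R': s1 → s2
read 'R': s2 → s1
read 'L': s1 → s1
read 'R': s1 → s2
read 'R': s2 → s1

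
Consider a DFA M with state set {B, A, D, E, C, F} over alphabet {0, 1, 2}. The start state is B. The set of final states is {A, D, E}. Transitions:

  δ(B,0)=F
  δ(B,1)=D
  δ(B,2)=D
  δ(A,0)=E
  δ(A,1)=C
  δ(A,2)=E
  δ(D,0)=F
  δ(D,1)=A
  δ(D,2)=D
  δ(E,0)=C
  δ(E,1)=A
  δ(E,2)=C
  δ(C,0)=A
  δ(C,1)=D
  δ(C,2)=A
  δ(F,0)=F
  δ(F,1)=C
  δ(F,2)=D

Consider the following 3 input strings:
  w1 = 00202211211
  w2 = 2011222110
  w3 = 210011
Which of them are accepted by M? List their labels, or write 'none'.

w1, w2, w3

w1: B → F → F → D → F → D → D → A → C → A → C → D  → end D, accepted
w2: B → D → F → C → D → D → D → D → A → C → A  → end A, accepted
w3: B → D → A → E → C → D → A  → end A, accepted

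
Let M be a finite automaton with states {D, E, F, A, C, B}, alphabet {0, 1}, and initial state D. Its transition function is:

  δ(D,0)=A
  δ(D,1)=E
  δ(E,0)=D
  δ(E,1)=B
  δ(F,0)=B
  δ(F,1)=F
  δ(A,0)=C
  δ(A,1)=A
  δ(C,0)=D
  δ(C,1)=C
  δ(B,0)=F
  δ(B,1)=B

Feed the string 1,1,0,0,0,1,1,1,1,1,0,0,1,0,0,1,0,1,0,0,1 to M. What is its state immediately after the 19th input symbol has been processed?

F

D → E → B → F → B → F → F → F → F → F → F → B → F → F → B → F → F → B → B → F
After 19 symbols: F.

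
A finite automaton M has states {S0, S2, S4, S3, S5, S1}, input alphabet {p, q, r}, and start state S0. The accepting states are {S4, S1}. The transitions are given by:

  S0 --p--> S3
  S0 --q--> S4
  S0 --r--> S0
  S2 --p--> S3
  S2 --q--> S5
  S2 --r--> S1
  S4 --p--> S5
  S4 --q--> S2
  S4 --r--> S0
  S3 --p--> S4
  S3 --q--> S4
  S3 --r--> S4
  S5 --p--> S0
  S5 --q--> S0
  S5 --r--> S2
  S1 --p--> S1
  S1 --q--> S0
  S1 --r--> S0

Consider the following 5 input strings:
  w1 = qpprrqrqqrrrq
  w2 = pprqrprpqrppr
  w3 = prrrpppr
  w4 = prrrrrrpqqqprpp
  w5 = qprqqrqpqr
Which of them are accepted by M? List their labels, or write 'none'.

w1:
  start at S0
  read 'q': S0 → S4
  read 'p': S4 → S5
  read 'p': S5 → S0
  read 'r': S0 → S0
  read 'r': S0 → S0
  read 'q': S0 → S4
  read 'r': S4 → S0
  read 'q': S0 → S4
  read 'q': S4 → S2
  read 'r': S2 → S1
  read 'r': S1 → S0
  read 'r': S0 → S0
  read 'q': S0 → S4
  end S4, accepted
w2:
  start at S0
  read 'p': S0 → S3
  read 'p': S3 → S4
  read 'r': S4 → S0
  read 'q': S0 → S4
  read 'r': S4 → S0
  read 'p': S0 → S3
  read 'r': S3 → S4
  read 'p': S4 → S5
  read 'q': S5 → S0
  read 'r': S0 → S0
  read 'p': S0 → S3
  read 'p': S3 → S4
  read 'r': S4 → S0
  end S0, rejected
w3:
  start at S0
  read 'p': S0 → S3
  read 'r': S3 → S4
  read 'r': S4 → S0
  read 'r': S0 → S0
  read 'p': S0 → S3
  read 'p': S3 → S4
  read 'p': S4 → S5
  read 'r': S5 → S2
  end S2, rejected
w4:
  start at S0
  read 'p': S0 → S3
  read 'r': S3 → S4
  read 'r': S4 → S0
  read 'r': S0 → S0
  read 'r': S0 → S0
  read 'r': S0 → S0
  read 'r': S0 → S0
  read 'p': S0 → S3
  read 'q': S3 → S4
  read 'q': S4 → S2
  read 'q': S2 → S5
  read 'p': S5 → S0
  read 'r': S0 → S0
  read 'p': S0 → S3
  read 'p': S3 → S4
  end S4, accepted
w5:
  start at S0
  read 'q': S0 → S4
  read 'p': S4 → S5
  read 'r': S5 → S2
  read 'q': S2 → S5
  read 'q': S5 → S0
  read 'r': S0 → S0
  read 'q': S0 → S4
  read 'p': S4 → S5
  read 'q': S5 → S0
  read 'r': S0 → S0
  end S0, rejected

w1, w4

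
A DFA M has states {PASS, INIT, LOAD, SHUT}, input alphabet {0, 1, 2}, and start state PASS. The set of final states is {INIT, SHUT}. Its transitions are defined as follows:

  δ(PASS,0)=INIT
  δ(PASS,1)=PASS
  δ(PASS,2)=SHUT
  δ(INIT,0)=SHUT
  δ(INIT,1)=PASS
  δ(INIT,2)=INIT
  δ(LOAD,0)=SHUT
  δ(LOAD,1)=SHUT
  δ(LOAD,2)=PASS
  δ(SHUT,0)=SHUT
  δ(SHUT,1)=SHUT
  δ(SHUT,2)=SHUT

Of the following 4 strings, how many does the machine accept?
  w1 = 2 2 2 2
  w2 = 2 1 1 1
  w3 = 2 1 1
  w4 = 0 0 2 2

w1: Trace: PASS -2-> SHUT -2-> SHUT -2-> SHUT -2-> SHUT  → end SHUT, accepted
w2: Trace: PASS -2-> SHUT -1-> SHUT -1-> SHUT -1-> SHUT  → end SHUT, accepted
w3: Trace: PASS -2-> SHUT -1-> SHUT -1-> SHUT  → end SHUT, accepted
w4: Trace: PASS -0-> INIT -0-> SHUT -2-> SHUT -2-> SHUT  → end SHUT, accepted

4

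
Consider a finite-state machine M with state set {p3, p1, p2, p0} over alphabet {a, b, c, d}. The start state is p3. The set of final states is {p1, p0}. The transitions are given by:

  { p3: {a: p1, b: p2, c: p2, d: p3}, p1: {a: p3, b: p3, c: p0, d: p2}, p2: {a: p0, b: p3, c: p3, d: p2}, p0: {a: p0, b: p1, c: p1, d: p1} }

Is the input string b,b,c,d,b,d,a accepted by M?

Yes

p3 → p2 → p3 → p2 → p2 → p3 → p3 → p1
End state p1 is accepting.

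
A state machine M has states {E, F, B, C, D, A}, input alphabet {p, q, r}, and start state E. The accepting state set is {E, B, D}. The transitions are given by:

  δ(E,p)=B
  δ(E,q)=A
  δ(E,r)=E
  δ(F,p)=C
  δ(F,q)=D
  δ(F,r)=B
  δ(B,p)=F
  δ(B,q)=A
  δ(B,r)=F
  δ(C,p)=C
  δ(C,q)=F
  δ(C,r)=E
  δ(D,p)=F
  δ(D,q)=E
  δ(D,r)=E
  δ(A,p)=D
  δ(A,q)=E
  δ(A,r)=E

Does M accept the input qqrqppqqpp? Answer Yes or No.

start at E
read 'q': E → A
read 'q': A → E
read 'r': E → E
read 'q': E → A
read 'p': A → D
read 'p': D → F
read 'q': F → D
read 'q': D → E
read 'p': E → B
read 'p': B → F
End state F is not accepting.

No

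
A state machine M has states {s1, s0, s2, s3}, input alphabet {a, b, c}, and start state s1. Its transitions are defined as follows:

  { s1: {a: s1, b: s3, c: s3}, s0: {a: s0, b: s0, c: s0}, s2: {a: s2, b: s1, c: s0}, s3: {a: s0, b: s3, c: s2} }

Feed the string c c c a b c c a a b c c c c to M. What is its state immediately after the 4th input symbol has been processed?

s0

s1 → s3 → s2 → s0 → s0
After 4 symbols: s0.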